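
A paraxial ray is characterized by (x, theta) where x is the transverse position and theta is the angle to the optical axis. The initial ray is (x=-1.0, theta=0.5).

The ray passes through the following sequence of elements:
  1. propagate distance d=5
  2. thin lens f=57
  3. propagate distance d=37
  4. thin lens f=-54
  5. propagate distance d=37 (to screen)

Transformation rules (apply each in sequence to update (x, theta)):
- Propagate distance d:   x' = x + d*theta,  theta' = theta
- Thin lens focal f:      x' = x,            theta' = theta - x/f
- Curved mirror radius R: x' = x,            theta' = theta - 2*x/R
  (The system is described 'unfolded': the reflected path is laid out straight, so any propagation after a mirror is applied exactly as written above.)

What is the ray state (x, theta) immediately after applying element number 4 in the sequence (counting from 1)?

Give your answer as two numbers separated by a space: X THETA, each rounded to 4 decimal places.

Initial: x=-1.0000 theta=0.5000
After 1 (propagate distance d=5): x=1.5000 theta=0.5000
After 2 (thin lens f=57): x=1.5000 theta=9/19 (≈0.4737)
After 3 (propagate distance d=37): x=723/38 (≈19.0263) theta=9/19 (≈0.4737)
After 4 (thin lens f=-54): x=723/38 (≈19.0263) theta=565/684 (≈0.8260)
Rounded to 4 decimal places: x = 19.0263, theta = 0.8260

Answer: 19.0263 0.8260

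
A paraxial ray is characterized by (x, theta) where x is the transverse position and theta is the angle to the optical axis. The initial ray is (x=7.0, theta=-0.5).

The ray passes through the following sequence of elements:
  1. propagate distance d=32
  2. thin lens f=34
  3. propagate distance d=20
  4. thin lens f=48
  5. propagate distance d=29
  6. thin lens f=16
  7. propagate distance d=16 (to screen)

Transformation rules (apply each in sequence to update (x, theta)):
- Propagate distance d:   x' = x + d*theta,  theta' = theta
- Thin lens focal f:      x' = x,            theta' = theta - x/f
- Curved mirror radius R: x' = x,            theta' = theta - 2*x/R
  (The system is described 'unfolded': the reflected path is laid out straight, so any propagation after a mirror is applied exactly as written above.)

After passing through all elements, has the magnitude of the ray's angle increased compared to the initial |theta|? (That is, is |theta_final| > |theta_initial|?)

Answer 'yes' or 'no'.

Initial: x=7.0000 theta=-0.5000
After 1 (propagate distance d=32): x=-9.0000 theta=-0.5000
After 2 (thin lens f=34): x=-9.0000 theta=-4/17 (≈-0.2353)
After 3 (propagate distance d=20): x=-233/17 (≈-13.7059) theta=-4/17 (≈-0.2353)
After 4 (thin lens f=48): x=-233/17 (≈-13.7059) theta=41/816 (≈0.0502)
After 5 (propagate distance d=29): x=-9995/816 (≈-12.2488) theta=41/816 (≈0.0502)
After 6 (thin lens f=16): x=-9995/816 (≈-12.2488) theta=10651/13056 (≈0.8158)
After 7 (propagate distance d=16 (to screen)): x=41/51 (≈0.8039) theta=10651/13056 (≈0.8158)
|theta_initial|=0.5000 |theta_final|=10651/13056 (≈0.8158) -> increased

Answer: yes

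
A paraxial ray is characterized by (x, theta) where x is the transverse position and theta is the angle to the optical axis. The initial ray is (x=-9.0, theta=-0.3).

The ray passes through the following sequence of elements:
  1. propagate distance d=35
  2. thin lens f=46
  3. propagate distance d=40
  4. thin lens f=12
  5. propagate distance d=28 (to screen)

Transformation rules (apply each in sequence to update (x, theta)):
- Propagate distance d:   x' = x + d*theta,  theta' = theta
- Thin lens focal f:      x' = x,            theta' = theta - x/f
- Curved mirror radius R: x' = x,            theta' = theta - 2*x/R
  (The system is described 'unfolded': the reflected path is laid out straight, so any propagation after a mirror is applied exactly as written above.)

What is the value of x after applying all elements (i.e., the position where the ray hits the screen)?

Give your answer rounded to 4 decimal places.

Answer: 22.8609

Derivation:
Initial: x=-9.0000 theta=-0.3000
After 1 (propagate distance d=35): x=-19.5000 theta=-0.3000
After 2 (thin lens f=46): x=-19.5000 theta=57/460 (≈0.1239)
After 3 (propagate distance d=40): x=-669/46 (≈-14.5435) theta=57/460 (≈0.1239)
After 4 (thin lens f=12): x=-669/46 (≈-14.5435) theta=1229/920 (≈1.3359)
After 5 (propagate distance d=28 (to screen)): x=2629/115 (≈22.8609) theta=1229/920 (≈1.3359)
Rounded to 4 decimal places: x = 22.8609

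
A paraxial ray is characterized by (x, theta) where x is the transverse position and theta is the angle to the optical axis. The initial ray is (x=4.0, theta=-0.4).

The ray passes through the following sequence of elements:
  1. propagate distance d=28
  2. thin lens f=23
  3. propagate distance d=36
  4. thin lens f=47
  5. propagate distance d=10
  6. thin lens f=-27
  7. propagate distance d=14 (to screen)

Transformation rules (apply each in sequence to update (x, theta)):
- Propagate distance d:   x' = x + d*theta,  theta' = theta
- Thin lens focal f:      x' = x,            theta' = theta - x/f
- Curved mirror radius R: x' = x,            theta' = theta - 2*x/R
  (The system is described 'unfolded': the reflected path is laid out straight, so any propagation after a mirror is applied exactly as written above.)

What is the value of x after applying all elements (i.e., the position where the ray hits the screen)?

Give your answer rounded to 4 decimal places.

Initial: x=4.0000 theta=-0.4000
After 1 (propagate distance d=28): x=-7.2000 theta=-0.4000
After 2 (thin lens f=23): x=-7.2000 theta=-2/23 (≈-0.0870)
After 3 (propagate distance d=36): x=-1188/115 (≈-10.3304) theta=-2/23 (≈-0.0870)
After 4 (thin lens f=47): x=-1188/115 (≈-10.3304) theta=718/5405 (≈0.1328)
After 5 (propagate distance d=10): x=-48656/5405 (≈-9.0020) theta=718/5405 (≈0.1328)
After 6 (thin lens f=-27): x=-48656/5405 (≈-9.0020) theta=-5854/29187 (≈-0.2006)
After 7 (propagate distance d=14 (to screen)): x=-1723492/145935 (≈-11.8100) theta=-5854/29187 (≈-0.2006)
Rounded to 4 decimal places: x = -11.8100

Answer: -11.8100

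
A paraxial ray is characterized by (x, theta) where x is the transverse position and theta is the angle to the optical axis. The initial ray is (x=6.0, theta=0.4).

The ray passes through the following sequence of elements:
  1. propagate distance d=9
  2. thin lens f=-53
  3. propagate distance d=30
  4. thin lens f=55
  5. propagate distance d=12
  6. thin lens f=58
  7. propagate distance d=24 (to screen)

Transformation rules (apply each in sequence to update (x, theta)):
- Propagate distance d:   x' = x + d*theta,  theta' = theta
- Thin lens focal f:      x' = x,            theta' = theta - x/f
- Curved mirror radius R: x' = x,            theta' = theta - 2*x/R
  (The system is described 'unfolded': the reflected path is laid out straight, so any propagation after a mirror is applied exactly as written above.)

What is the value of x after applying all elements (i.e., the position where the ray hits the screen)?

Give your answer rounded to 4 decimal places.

Answer: 18.6284

Derivation:
Initial: x=6.0000 theta=0.4000
After 1 (propagate distance d=9): x=9.6000 theta=0.4000
After 2 (thin lens f=-53): x=9.6000 theta=154/265 (≈0.5811)
After 3 (propagate distance d=30): x=7164/265 (≈27.0340) theta=154/265 (≈0.5811)
After 4 (thin lens f=55): x=7164/265 (≈27.0340) theta=1306/14575 (≈0.0896)
After 5 (propagate distance d=12): x=409692/14575 (≈28.1092) theta=1306/14575 (≈0.0896)
After 6 (thin lens f=58): x=409692/14575 (≈28.1092) theta=-166972/422675 (≈-0.3950)
After 7 (propagate distance d=24 (to screen)): x=1574748/84535 (≈18.6284) theta=-166972/422675 (≈-0.3950)
Rounded to 4 decimal places: x = 18.6284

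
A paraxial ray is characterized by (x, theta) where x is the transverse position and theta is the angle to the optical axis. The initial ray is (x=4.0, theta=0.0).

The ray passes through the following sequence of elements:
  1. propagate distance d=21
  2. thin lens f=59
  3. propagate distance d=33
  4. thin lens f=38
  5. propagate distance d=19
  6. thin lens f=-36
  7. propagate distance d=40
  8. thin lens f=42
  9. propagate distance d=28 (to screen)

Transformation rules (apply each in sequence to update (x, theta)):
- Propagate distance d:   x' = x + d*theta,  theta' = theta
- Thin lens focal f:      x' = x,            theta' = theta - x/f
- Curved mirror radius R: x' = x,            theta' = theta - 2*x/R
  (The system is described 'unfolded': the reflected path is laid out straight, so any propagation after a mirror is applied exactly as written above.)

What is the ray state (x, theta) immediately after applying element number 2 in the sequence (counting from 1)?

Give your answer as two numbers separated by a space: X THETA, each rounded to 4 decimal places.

Initial: x=4.0000 theta=0.0000
After 1 (propagate distance d=21): x=4.0000 theta=0.0000
After 2 (thin lens f=59): x=4.0000 theta=-4/59 (≈-0.0678)
Rounded to 4 decimal places: x = 4.0000, theta = -0.0678

Answer: 4.0000 -0.0678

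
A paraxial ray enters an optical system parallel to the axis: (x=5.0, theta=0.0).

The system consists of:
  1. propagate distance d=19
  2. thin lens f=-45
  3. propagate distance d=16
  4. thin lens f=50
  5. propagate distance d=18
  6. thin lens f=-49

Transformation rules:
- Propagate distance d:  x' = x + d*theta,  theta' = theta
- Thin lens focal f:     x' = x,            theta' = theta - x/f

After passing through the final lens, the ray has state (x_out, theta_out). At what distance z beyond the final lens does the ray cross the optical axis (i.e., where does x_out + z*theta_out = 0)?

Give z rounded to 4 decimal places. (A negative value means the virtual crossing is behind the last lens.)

Initial: x=5.0000 theta=0.0000
After 1 (propagate distance d=19): x=5.0000 theta=0.0000
After 2 (thin lens f=-45): x=5.0000 theta=1/9 (≈0.1111)
After 3 (propagate distance d=16): x=61/9 (≈6.7778) theta=1/9 (≈0.1111)
After 4 (thin lens f=50): x=61/9 (≈6.7778) theta=-11/450 (≈-0.0244)
After 5 (propagate distance d=18): x=1426/225 (≈6.3378) theta=-11/450 (≈-0.0244)
After 6 (thin lens f=-49): x=1426/225 (≈6.3378) theta=257/2450 (≈0.1049)
z_focus = -x_out/theta_out = -(1426/225)/(257/2450) = -139748/2313 ≈ -60.4185
Rounded to 4 decimal places: z = -60.4185

Answer: -60.4185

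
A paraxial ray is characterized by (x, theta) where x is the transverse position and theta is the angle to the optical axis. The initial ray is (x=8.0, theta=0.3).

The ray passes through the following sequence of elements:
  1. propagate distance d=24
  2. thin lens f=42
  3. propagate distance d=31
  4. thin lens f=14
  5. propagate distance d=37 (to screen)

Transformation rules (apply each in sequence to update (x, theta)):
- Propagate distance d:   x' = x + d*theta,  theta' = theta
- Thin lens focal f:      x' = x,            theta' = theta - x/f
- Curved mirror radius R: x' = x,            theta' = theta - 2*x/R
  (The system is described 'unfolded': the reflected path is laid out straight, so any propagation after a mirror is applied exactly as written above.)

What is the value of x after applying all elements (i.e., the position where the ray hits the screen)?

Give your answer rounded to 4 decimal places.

Answer: -24.1092

Derivation:
Initial: x=8.0000 theta=0.3000
After 1 (propagate distance d=24): x=15.2000 theta=0.3000
After 2 (thin lens f=42): x=15.2000 theta=-13/210 (≈-0.0619)
After 3 (propagate distance d=31): x=2789/210 (≈13.2810) theta=-13/210 (≈-0.0619)
After 4 (thin lens f=14): x=2789/210 (≈13.2810) theta=-2971/2940 (≈-1.0105)
After 5 (propagate distance d=37 (to screen)): x=-23627/980 (≈-24.1092) theta=-2971/2940 (≈-1.0105)
Rounded to 4 decimal places: x = -24.1092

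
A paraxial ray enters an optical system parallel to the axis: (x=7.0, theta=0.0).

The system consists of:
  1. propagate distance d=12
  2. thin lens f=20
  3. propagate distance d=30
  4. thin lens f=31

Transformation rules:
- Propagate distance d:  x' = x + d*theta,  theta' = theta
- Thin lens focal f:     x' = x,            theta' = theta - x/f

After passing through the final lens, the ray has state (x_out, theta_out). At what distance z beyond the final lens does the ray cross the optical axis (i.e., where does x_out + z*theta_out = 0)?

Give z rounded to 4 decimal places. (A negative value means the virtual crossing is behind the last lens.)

Answer: -14.7619

Derivation:
Initial: x=7.0000 theta=0.0000
After 1 (propagate distance d=12): x=7.0000 theta=0.0000
After 2 (thin lens f=20): x=7.0000 theta=-0.3500
After 3 (propagate distance d=30): x=-3.5000 theta=-0.3500
After 4 (thin lens f=31): x=-3.5000 theta=-147/620 (≈-0.2371)
z_focus = -x_out/theta_out = -(-3.5000)/(-147/620) = -310/21 ≈ -14.7619
Rounded to 4 decimal places: z = -14.7619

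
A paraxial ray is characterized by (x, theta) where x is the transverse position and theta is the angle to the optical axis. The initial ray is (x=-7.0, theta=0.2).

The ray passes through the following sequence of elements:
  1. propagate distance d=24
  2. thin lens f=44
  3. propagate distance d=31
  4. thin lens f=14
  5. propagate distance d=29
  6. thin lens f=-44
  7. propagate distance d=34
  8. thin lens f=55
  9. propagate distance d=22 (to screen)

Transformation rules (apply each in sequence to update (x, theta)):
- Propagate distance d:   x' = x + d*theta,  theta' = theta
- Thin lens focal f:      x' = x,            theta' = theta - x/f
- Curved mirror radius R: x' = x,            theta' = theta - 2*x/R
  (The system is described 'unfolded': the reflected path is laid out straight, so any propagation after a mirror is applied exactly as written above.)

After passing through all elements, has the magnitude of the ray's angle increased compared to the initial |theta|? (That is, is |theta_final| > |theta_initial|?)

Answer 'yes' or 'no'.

Answer: no

Derivation:
Initial: x=-7.0000 theta=0.2000
After 1 (propagate distance d=24): x=-2.2000 theta=0.2000
After 2 (thin lens f=44): x=-2.2000 theta=0.2500
After 3 (propagate distance d=31): x=5.5500 theta=0.2500
After 4 (thin lens f=14): x=5.5500 theta=-41/280 (≈-0.1464)
After 5 (propagate distance d=29): x=73/56 (≈1.3036) theta=-41/280 (≈-0.1464)
After 6 (thin lens f=-44): x=73/56 (≈1.3036) theta=-1439/12320 (≈-0.1168)
After 7 (propagate distance d=34): x=-16433/6160 (≈-2.6677) theta=-1439/12320 (≈-0.1168)
After 8 (thin lens f=55): x=-16433/6160 (≈-2.6677) theta=-46279/677600 (≈-0.0683)
After 9 (propagate distance d=22 (to screen)): x=-32111/7700 (≈-4.1703) theta=-46279/677600 (≈-0.0683)
|theta_initial|=0.2000 |theta_final|=46279/677600 (≈0.0683) -> not increased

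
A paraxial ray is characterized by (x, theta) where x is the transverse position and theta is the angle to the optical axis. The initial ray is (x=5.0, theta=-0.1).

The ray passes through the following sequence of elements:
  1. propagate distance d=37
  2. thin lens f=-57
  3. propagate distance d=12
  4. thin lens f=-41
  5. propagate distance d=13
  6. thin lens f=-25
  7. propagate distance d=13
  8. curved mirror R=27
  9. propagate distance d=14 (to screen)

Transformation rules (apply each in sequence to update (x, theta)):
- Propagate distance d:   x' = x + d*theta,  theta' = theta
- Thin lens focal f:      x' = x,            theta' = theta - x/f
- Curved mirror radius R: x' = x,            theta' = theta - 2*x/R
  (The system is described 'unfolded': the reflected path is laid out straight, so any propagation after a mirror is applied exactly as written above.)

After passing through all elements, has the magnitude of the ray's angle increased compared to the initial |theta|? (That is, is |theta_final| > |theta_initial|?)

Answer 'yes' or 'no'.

Initial: x=5.0000 theta=-0.1000
After 1 (propagate distance d=37): x=1.3000 theta=-0.1000
After 2 (thin lens f=-57): x=1.3000 theta=-22/285 (≈-0.0772)
After 3 (propagate distance d=12): x=71/190 (≈0.3737) theta=-22/285 (≈-0.0772)
After 4 (thin lens f=-41): x=71/190 (≈0.3737) theta=-1591/23370 (≈-0.0681)
After 5 (propagate distance d=13): x=-1195/2337 (≈-0.5113) theta=-1591/23370 (≈-0.0681)
After 6 (thin lens f=-25): x=-1195/2337 (≈-0.5113) theta=-2069/23370 (≈-0.0885)
After 7 (propagate distance d=13): x=-12949/7790 (≈-1.6623) theta=-2069/23370 (≈-0.0885)
After 8 (curved mirror R=27): x=-12949/7790 (≈-1.6623) theta=383/11070 (≈0.0346)
After 9 (propagate distance d=14 (to screen)): x=-49549/42066 (≈-1.1779) theta=383/11070 (≈0.0346)
|theta_initial|=0.1000 |theta_final|=383/11070 (≈0.0346) -> not increased

Answer: no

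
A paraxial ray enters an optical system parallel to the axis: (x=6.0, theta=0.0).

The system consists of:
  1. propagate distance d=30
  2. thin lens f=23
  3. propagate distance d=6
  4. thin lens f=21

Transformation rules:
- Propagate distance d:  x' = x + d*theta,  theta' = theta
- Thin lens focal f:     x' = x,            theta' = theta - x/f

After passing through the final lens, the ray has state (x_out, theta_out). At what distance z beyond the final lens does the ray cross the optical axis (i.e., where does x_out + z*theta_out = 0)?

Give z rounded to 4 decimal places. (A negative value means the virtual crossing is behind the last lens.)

Answer: 9.3947

Derivation:
Initial: x=6.0000 theta=0.0000
After 1 (propagate distance d=30): x=6.0000 theta=0.0000
After 2 (thin lens f=23): x=6.0000 theta=-6/23 (≈-0.2609)
After 3 (propagate distance d=6): x=102/23 (≈4.4348) theta=-6/23 (≈-0.2609)
After 4 (thin lens f=21): x=102/23 (≈4.4348) theta=-76/161 (≈-0.4720)
z_focus = -x_out/theta_out = -(102/23)/(-76/161) = 357/38 ≈ 9.3947
Rounded to 4 decimal places: z = 9.3947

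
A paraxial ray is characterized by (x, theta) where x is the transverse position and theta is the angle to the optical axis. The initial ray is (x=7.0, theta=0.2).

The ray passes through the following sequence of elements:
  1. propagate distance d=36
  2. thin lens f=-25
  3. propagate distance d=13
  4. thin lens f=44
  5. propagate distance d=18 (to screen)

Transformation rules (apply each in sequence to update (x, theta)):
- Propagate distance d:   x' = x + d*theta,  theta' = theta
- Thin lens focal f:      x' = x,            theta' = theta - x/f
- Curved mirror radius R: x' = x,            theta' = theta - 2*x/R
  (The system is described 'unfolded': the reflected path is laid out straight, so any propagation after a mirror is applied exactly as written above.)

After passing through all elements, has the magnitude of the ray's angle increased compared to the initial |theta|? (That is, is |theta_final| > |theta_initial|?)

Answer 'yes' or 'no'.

Answer: yes

Derivation:
Initial: x=7.0000 theta=0.2000
After 1 (propagate distance d=36): x=14.2000 theta=0.2000
After 2 (thin lens f=-25): x=14.2000 theta=0.7680
After 3 (propagate distance d=13): x=24.1840 theta=0.7680
After 4 (thin lens f=44): x=24.1840 theta=1201/5500 (≈0.2184)
After 5 (propagate distance d=18 (to screen)): x=15463/550 (≈28.1145) theta=1201/5500 (≈0.2184)
|theta_initial|=0.2000 |theta_final|=1201/5500 (≈0.2184) -> increased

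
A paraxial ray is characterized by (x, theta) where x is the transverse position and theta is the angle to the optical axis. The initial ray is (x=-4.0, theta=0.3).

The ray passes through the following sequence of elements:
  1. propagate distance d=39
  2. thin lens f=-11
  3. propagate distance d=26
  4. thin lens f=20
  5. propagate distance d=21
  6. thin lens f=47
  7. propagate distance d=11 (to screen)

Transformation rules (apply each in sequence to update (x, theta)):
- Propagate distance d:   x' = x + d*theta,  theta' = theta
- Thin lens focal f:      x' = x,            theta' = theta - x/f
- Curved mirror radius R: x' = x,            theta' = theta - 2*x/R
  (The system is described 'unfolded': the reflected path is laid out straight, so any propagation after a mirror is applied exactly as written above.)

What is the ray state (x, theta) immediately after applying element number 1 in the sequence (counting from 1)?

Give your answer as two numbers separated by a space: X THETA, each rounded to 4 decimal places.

Answer: 7.7000 0.3000

Derivation:
Initial: x=-4.0000 theta=0.3000
After 1 (propagate distance d=39): x=7.7000 theta=0.3000
Rounded to 4 decimal places: x = 7.7000, theta = 0.3000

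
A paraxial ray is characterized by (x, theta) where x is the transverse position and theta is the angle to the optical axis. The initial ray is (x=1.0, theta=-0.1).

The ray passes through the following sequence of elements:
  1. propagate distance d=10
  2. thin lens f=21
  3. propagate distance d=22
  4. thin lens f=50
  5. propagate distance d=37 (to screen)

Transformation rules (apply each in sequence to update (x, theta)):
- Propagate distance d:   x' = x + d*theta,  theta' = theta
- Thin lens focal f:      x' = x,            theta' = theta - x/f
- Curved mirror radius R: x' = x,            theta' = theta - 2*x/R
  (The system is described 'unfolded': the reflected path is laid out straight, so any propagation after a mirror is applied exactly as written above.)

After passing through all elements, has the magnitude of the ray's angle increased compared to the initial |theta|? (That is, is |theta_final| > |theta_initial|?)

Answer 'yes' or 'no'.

Answer: no

Derivation:
Initial: x=1.0000 theta=-0.1000
After 1 (propagate distance d=10): x=0.0000 theta=-0.1000
After 2 (thin lens f=21): x=0.0000 theta=-0.1000
After 3 (propagate distance d=22): x=-2.2000 theta=-0.1000
After 4 (thin lens f=50): x=-2.2000 theta=-0.0560
After 5 (propagate distance d=37 (to screen)): x=-4.2720 theta=-0.0560
|theta_initial|=0.1000 |theta_final|=0.0560 -> not increased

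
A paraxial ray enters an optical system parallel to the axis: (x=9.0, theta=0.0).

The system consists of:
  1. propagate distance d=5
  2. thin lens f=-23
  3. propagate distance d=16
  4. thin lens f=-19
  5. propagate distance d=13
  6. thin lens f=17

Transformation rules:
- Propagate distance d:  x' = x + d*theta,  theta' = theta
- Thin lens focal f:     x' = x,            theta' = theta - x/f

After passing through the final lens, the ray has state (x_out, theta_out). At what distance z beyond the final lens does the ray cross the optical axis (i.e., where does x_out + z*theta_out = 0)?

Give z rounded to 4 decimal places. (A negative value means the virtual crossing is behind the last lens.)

Answer: 49.9312

Derivation:
Initial: x=9.0000 theta=0.0000
After 1 (propagate distance d=5): x=9.0000 theta=0.0000
After 2 (thin lens f=-23): x=9.0000 theta=9/23 (≈0.3913)
After 3 (propagate distance d=16): x=351/23 (≈15.2609) theta=9/23 (≈0.3913)
After 4 (thin lens f=-19): x=351/23 (≈15.2609) theta=522/437 (≈1.1945)
After 5 (propagate distance d=13): x=585/19 (≈30.7895) theta=522/437 (≈1.1945)
After 6 (thin lens f=17): x=585/19 (≈30.7895) theta=-4581/7429 (≈-0.6166)
z_focus = -x_out/theta_out = -(585/19)/(-4581/7429) = 25415/509 ≈ 49.9312
Rounded to 4 decimal places: z = 49.9312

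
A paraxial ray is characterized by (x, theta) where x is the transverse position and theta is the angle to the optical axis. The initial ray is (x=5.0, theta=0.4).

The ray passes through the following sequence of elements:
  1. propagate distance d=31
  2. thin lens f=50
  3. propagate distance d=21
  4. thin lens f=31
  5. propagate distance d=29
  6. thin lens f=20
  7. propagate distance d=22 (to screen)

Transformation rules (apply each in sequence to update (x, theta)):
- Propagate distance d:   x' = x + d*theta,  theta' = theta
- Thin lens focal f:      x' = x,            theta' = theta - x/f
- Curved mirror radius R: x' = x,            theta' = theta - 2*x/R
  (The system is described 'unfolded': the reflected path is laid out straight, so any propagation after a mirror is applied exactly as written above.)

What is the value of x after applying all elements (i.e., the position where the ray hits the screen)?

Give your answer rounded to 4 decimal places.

Answer: -12.2495

Derivation:
Initial: x=5.0000 theta=0.4000
After 1 (propagate distance d=31): x=17.4000 theta=0.4000
After 2 (thin lens f=50): x=17.4000 theta=0.0520
After 3 (propagate distance d=21): x=18.4920 theta=0.0520
After 4 (thin lens f=31): x=18.4920 theta=-422/775 (≈-0.5445)
After 5 (propagate distance d=29): x=20933/7750 (≈2.7010) theta=-422/775 (≈-0.5445)
After 6 (thin lens f=20): x=20933/7750 (≈2.7010) theta=-105333/155000 (≈-0.6796)
After 7 (propagate distance d=22 (to screen)): x=-949333/77500 (≈-12.2495) theta=-105333/155000 (≈-0.6796)
Rounded to 4 decimal places: x = -12.2495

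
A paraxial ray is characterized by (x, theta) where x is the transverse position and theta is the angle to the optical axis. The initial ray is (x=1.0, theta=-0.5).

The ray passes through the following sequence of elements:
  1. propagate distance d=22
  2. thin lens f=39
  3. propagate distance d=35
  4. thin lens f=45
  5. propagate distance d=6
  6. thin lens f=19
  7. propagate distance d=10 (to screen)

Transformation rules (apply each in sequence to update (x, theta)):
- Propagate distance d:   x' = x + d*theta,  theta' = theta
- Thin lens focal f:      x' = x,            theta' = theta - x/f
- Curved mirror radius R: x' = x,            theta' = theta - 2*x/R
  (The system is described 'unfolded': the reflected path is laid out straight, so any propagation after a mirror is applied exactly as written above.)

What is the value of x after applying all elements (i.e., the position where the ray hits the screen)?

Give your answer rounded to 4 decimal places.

Answer: -6.6167

Derivation:
Initial: x=1.0000 theta=-0.5000
After 1 (propagate distance d=22): x=-10.0000 theta=-0.5000
After 2 (thin lens f=39): x=-10.0000 theta=-19/78 (≈-0.2436)
After 3 (propagate distance d=35): x=-1445/78 (≈-18.5256) theta=-19/78 (≈-0.2436)
After 4 (thin lens f=45): x=-1445/78 (≈-18.5256) theta=59/351 (≈0.1681)
After 5 (propagate distance d=6): x=-4099/234 (≈-17.5171) theta=59/351 (≈0.1681)
After 6 (thin lens f=19): x=-4099/234 (≈-17.5171) theta=14539/13338 (≈1.0900)
After 7 (propagate distance d=10 (to screen)): x=-88253/13338 (≈-6.6167) theta=14539/13338 (≈1.0900)
Rounded to 4 decimal places: x = -6.6167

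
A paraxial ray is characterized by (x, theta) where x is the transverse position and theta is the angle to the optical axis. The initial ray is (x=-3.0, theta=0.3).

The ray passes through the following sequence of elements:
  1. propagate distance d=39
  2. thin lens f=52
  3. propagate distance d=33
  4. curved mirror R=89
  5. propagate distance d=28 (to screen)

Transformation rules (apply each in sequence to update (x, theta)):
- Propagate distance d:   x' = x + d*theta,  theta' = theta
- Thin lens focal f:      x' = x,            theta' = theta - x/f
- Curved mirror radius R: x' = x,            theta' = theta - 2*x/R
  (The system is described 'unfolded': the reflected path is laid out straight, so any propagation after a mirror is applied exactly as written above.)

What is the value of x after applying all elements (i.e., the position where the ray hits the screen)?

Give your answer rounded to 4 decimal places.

Answer: 8.5648

Derivation:
Initial: x=-3.0000 theta=0.3000
After 1 (propagate distance d=39): x=8.7000 theta=0.3000
After 2 (thin lens f=52): x=8.7000 theta=69/520 (≈0.1327)
After 3 (propagate distance d=33): x=6801/520 (≈13.0788) theta=69/520 (≈0.1327)
After 4 (curved mirror R=89): x=6801/520 (≈13.0788) theta=-7461/46280 (≈-0.1612)
After 5 (propagate distance d=28 (to screen)): x=396381/46280 (≈8.5648) theta=-7461/46280 (≈-0.1612)
Rounded to 4 decimal places: x = 8.5648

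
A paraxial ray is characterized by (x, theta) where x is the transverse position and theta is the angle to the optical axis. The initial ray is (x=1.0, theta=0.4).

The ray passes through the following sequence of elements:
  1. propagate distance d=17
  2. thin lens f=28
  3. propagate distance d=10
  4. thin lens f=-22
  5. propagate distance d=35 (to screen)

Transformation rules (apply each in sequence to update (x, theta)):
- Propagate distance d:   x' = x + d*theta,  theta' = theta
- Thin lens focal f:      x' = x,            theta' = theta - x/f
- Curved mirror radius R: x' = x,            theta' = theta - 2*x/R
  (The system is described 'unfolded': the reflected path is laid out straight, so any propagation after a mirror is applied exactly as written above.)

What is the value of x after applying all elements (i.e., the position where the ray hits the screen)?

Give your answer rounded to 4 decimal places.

Answer: 27.6052

Derivation:
Initial: x=1.0000 theta=0.4000
After 1 (propagate distance d=17): x=7.8000 theta=0.4000
After 2 (thin lens f=28): x=7.8000 theta=17/140 (≈0.1214)
After 3 (propagate distance d=10): x=631/70 (≈9.0143) theta=17/140 (≈0.1214)
After 4 (thin lens f=-22): x=631/70 (≈9.0143) theta=409/770 (≈0.5312)
After 5 (propagate distance d=35 (to screen)): x=10628/385 (≈27.6052) theta=409/770 (≈0.5312)
Rounded to 4 decimal places: x = 27.6052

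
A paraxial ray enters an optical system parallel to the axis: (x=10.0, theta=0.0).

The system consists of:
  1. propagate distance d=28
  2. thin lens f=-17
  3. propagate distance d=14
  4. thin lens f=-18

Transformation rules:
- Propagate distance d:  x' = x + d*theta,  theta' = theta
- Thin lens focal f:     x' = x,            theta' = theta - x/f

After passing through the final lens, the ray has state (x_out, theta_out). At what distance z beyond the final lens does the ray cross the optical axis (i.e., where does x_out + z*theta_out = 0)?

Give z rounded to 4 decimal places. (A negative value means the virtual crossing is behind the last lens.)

Initial: x=10.0000 theta=0.0000
After 1 (propagate distance d=28): x=10.0000 theta=0.0000
After 2 (thin lens f=-17): x=10.0000 theta=10/17 (≈0.5882)
After 3 (propagate distance d=14): x=310/17 (≈18.2353) theta=10/17 (≈0.5882)
After 4 (thin lens f=-18): x=310/17 (≈18.2353) theta=245/153 (≈1.6013)
z_focus = -x_out/theta_out = -(310/17)/(245/153) = -558/49 ≈ -11.3878
Rounded to 4 decimal places: z = -11.3878

Answer: -11.3878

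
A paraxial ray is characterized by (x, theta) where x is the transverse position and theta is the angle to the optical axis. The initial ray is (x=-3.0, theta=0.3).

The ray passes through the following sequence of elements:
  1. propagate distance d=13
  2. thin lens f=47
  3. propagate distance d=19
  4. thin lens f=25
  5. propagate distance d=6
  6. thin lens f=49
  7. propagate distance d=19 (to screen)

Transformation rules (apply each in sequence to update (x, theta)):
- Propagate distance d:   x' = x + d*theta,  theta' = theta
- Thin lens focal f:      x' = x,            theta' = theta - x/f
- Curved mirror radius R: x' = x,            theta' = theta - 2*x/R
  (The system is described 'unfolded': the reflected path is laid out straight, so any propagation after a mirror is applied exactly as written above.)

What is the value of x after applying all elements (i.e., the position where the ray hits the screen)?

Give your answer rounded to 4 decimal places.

Initial: x=-3.0000 theta=0.3000
After 1 (propagate distance d=13): x=0.9000 theta=0.3000
After 2 (thin lens f=47): x=0.9000 theta=66/235 (≈0.2809)
After 3 (propagate distance d=19): x=2931/470 (≈6.2362) theta=66/235 (≈0.2809)
After 4 (thin lens f=25): x=2931/470 (≈6.2362) theta=369/11750 (≈0.0314)
After 5 (propagate distance d=6): x=75489/11750 (≈6.4246) theta=369/11750 (≈0.0314)
After 6 (thin lens f=49): x=75489/11750 (≈6.4246) theta=-28704/287875 (≈-0.0997)
After 7 (propagate distance d=19 (to screen)): x=2608209/575750 (≈4.5301) theta=-28704/287875 (≈-0.0997)
Rounded to 4 decimal places: x = 4.5301

Answer: 4.5301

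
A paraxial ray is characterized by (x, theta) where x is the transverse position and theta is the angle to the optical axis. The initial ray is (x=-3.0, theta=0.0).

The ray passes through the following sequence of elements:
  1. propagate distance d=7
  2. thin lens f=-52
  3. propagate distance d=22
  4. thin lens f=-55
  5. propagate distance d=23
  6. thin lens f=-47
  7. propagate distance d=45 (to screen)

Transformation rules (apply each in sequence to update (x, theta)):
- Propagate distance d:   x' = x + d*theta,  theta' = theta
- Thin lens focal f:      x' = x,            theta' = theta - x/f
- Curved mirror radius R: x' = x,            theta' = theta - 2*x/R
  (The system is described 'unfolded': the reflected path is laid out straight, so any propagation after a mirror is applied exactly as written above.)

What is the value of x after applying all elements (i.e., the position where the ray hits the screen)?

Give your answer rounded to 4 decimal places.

Answer: -20.5380

Derivation:
Initial: x=-3.0000 theta=0.0000
After 1 (propagate distance d=7): x=-3.0000 theta=0.0000
After 2 (thin lens f=-52): x=-3.0000 theta=-3/52 (≈-0.0577)
After 3 (propagate distance d=22): x=-111/26 (≈-4.2692) theta=-3/52 (≈-0.0577)
After 4 (thin lens f=-55): x=-111/26 (≈-4.2692) theta=-387/2860 (≈-0.1353)
After 5 (propagate distance d=23): x=-21111/2860 (≈-7.3815) theta=-387/2860 (≈-0.1353)
After 6 (thin lens f=-47): x=-21111/2860 (≈-7.3815) theta=-1965/6721 (≈-0.2924)
After 7 (propagate distance d=45 (to screen)): x=-2760717/134420 (≈-20.5380) theta=-1965/6721 (≈-0.2924)
Rounded to 4 decimal places: x = -20.5380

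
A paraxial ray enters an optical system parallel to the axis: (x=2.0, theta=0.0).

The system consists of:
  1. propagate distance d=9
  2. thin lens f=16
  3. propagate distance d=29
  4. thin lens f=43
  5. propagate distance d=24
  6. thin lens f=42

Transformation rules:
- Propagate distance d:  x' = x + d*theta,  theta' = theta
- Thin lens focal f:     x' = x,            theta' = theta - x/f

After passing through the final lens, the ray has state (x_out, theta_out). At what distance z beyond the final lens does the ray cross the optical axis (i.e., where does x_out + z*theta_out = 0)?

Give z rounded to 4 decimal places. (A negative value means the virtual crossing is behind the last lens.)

Initial: x=2.0000 theta=0.0000
After 1 (propagate distance d=9): x=2.0000 theta=0.0000
After 2 (thin lens f=16): x=2.0000 theta=-0.1250
After 3 (propagate distance d=29): x=-1.6250 theta=-0.1250
After 4 (thin lens f=43): x=-1.6250 theta=-15/172 (≈-0.0872)
After 5 (propagate distance d=24): x=-1279/344 (≈-3.7180) theta=-15/172 (≈-0.0872)
After 6 (thin lens f=42): x=-1279/344 (≈-3.7180) theta=19/14448 (≈0.0013)
z_focus = -x_out/theta_out = -(-1279/344)/(19/14448) = 53718/19 ≈ 2827.2632
Rounded to 4 decimal places: z = 2827.2632

Answer: 2827.2632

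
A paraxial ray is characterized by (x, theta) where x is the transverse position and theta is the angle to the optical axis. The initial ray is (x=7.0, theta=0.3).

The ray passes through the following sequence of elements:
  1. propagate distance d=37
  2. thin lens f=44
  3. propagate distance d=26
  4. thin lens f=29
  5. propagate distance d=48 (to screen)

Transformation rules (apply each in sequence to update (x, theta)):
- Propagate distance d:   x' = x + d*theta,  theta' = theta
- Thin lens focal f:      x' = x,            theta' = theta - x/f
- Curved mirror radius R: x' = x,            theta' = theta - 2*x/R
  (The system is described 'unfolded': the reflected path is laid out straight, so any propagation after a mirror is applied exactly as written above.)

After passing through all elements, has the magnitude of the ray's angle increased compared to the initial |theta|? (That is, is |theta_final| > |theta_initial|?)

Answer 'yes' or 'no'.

Answer: yes

Derivation:
Initial: x=7.0000 theta=0.3000
After 1 (propagate distance d=37): x=18.1000 theta=0.3000
After 2 (thin lens f=44): x=18.1000 theta=-49/440 (≈-0.1114)
After 3 (propagate distance d=26): x=669/44 (≈15.2045) theta=-49/440 (≈-0.1114)
After 4 (thin lens f=29): x=669/44 (≈15.2045) theta=-8111/12760 (≈-0.6357)
After 5 (propagate distance d=48 (to screen)): x=-97659/6380 (≈-15.3071) theta=-8111/12760 (≈-0.6357)
|theta_initial|=0.3000 |theta_final|=8111/12760 (≈0.6357) -> increased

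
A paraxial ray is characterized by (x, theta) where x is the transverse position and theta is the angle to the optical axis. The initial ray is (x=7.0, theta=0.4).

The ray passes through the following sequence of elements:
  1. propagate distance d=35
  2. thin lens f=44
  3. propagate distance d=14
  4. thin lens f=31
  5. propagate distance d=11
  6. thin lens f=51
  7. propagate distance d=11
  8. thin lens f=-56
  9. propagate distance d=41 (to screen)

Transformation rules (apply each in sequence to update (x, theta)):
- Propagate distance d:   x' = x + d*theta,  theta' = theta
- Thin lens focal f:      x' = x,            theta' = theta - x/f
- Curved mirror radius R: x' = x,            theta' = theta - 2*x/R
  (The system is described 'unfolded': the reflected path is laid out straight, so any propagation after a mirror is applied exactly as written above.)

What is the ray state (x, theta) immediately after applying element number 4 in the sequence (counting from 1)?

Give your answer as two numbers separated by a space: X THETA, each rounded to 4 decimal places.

Answer: 19.9182 -0.7198

Derivation:
Initial: x=7.0000 theta=0.4000
After 1 (propagate distance d=35): x=21.0000 theta=0.4000
After 2 (thin lens f=44): x=21.0000 theta=-17/220 (≈-0.0773)
After 3 (propagate distance d=14): x=2191/110 (≈19.9182) theta=-17/220 (≈-0.0773)
After 4 (thin lens f=31): x=2191/110 (≈19.9182) theta=-4909/6820 (≈-0.7198)
Rounded to 4 decimal places: x = 19.9182, theta = -0.7198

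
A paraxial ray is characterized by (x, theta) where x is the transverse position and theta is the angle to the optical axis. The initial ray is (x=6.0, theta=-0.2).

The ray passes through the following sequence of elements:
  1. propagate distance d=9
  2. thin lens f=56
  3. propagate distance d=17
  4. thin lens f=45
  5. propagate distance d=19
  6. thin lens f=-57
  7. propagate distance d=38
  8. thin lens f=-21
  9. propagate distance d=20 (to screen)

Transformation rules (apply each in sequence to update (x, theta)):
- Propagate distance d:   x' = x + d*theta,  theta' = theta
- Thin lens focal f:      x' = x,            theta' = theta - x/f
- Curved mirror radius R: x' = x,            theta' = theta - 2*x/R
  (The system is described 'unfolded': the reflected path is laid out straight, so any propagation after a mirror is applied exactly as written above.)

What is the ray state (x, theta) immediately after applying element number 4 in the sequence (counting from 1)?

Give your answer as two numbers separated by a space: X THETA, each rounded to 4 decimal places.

Answer: -0.4750 -0.2644

Derivation:
Initial: x=6.0000 theta=-0.2000
After 1 (propagate distance d=9): x=4.2000 theta=-0.2000
After 2 (thin lens f=56): x=4.2000 theta=-0.2750
After 3 (propagate distance d=17): x=-0.4750 theta=-0.2750
After 4 (thin lens f=45): x=-0.4750 theta=-119/450 (≈-0.2644)
Rounded to 4 decimal places: x = -0.4750, theta = -0.2644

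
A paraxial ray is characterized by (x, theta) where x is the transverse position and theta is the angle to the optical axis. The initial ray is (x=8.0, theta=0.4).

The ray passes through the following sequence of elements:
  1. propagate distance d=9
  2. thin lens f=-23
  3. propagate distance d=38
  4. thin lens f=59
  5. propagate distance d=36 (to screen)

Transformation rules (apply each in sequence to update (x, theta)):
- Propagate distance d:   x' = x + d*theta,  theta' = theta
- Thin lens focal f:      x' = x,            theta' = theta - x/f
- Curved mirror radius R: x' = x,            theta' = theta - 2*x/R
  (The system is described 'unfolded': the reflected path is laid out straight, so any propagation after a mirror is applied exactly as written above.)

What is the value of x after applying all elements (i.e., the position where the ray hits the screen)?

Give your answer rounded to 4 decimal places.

Initial: x=8.0000 theta=0.4000
After 1 (propagate distance d=9): x=11.6000 theta=0.4000
After 2 (thin lens f=-23): x=11.6000 theta=104/115 (≈0.9043)
After 3 (propagate distance d=38): x=5286/115 (≈45.9652) theta=104/115 (≈0.9043)
After 4 (thin lens f=59): x=5286/115 (≈45.9652) theta=170/1357 (≈0.1253)
After 5 (propagate distance d=36 (to screen)): x=342474/6785 (≈50.4752) theta=170/1357 (≈0.1253)
Rounded to 4 decimal places: x = 50.4752

Answer: 50.4752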